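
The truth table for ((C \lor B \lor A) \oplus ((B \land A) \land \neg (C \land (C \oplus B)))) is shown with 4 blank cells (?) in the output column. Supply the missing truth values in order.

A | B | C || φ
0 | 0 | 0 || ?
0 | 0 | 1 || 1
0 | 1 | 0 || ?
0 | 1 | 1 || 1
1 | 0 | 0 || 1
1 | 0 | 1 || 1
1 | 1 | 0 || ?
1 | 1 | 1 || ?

Row A=0, B=0, C=0: (C \lor B \lor A) = 0, ((B \land A) \land \neg (C \land (C \oplus B))) = 0, so the formula = 0.
Row A=0, B=1, C=0: (C \lor B \lor A) = 1, ((B \land A) \land \neg (C \land (C \oplus B))) = 0, so the formula = 1.
Row A=1, B=1, C=0: (C \lor B \lor A) = 1, ((B \land A) \land \neg (C \land (C \oplus B))) = 1, so the formula = 0.
Row A=1, B=1, C=1: (C \lor B \lor A) = 1, ((B \land A) \land \neg (C \land (C \oplus B))) = 1, so the formula = 0.

0, 1, 0, 0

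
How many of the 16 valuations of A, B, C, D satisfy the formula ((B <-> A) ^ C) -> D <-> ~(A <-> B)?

8

A  B  C  D  |  (B <-> A)  ((B <-> A) ^ C)  (((B <-> A) ^ C) -> D)  (A <-> B)  ~(A <-> B)  φ
T  T  T  T  |      T             F                   T                 T          F       F
T  T  T  F  |      T             F                   T                 T          F       F
T  T  F  T  |      T             T                   T                 T          F       F
T  T  F  F  |      T             T                   F                 T          F       T
T  F  T  T  |      F             T                   T                 F          T       T
T  F  T  F  |      F             T                   F                 F          T       F
T  F  F  T  |      F             F                   T                 F          T       T
T  F  F  F  |      F             F                   T                 F          T       T
F  T  T  T  |      F             T                   T                 F          T       T
F  T  T  F  |      F             T                   F                 F          T       F
F  T  F  T  |      F             F                   T                 F          T       T
F  T  F  F  |      F             F                   T                 F          T       T
F  F  T  T  |      T             F                   T                 T          F       F
F  F  T  F  |      T             F                   T                 T          F       F
F  F  F  T  |      T             T                   T                 T          F       F
F  F  F  F  |      T             T                   F                 T          F       T
The formula is true on 8 of the 16 rows.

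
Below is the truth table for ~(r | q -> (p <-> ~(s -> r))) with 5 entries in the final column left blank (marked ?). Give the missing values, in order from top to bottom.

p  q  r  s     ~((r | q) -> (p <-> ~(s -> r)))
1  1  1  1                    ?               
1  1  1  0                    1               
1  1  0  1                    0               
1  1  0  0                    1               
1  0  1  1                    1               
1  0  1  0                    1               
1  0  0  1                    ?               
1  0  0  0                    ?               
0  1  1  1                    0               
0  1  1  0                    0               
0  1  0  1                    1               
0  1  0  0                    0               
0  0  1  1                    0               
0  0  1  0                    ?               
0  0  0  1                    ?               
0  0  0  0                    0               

Row p=1, q=1, r=1, s=1: (r | q) = 1, (p <-> ~(s -> r)) = 0, (r | q -> (p <-> ~(s -> r))) = 0, so ~((r | q) -> (p <-> ~(s -> r))) = 1.
Row p=1, q=0, r=0, s=1: (r | q) = 0, (p <-> ~(s -> r)) = 1, (r | q -> (p <-> ~(s -> r))) = 1, so ~((r | q) -> (p <-> ~(s -> r))) = 0.
Row p=1, q=0, r=0, s=0: (r | q) = 0, (p <-> ~(s -> r)) = 0, (r | q -> (p <-> ~(s -> r))) = 1, so ~((r | q) -> (p <-> ~(s -> r))) = 0.
Row p=0, q=0, r=1, s=0: (r | q) = 1, (p <-> ~(s -> r)) = 1, (r | q -> (p <-> ~(s -> r))) = 1, so ~((r | q) -> (p <-> ~(s -> r))) = 0.
Row p=0, q=0, r=0, s=1: (r | q) = 0, (p <-> ~(s -> r)) = 0, (r | q -> (p <-> ~(s -> r))) = 1, so ~((r | q) -> (p <-> ~(s -> r))) = 0.

1, 0, 0, 0, 0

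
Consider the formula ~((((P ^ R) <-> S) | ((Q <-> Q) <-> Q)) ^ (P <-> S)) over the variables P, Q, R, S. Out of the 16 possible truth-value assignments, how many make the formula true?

8

P | Q | R | S || (P ^ R) | ((P ^ R) <-> S) | (Q <-> Q) | ((Q <-> Q) <-> Q) | (P <-> S) | φ
T | T | T | T ||    F    |        F        |     T     |         T         |     T     | T
T | T | T | F ||    F    |        T        |     T     |         T         |     F     | F
T | T | F | T ||    T    |        T        |     T     |         T         |     T     | T
T | T | F | F ||    T    |        F        |     T     |         T         |     F     | F
T | F | T | T ||    F    |        F        |     T     |         F         |     T     | F
T | F | T | F ||    F    |        T        |     T     |         F         |     F     | F
T | F | F | T ||    T    |        T        |     T     |         F         |     T     | T
T | F | F | F ||    T    |        F        |     T     |         F         |     F     | T
F | T | T | T ||    T    |        T        |     T     |         T         |     F     | F
F | T | T | F ||    T    |        F        |     T     |         T         |     T     | T
F | T | F | T ||    F    |        F        |     T     |         T         |     F     | F
F | T | F | F ||    F    |        T        |     T     |         T         |     T     | T
F | F | T | T ||    T    |        T        |     T     |         F         |     F     | F
F | F | T | F ||    T    |        F        |     T     |         F         |     T     | F
F | F | F | T ||    F    |        F        |     T     |         F         |     F     | T
F | F | F | F ||    F    |        T        |     T     |         F         |     T     | T
The formula is true on 8 of the 16 rows.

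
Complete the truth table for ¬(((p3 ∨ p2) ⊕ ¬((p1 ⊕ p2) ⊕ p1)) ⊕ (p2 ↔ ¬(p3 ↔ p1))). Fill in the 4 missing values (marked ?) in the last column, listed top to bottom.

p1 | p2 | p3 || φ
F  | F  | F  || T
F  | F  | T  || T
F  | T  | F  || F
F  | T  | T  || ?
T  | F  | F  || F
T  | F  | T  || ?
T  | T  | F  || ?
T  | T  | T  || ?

Row p1=F, p2=T, p3=T: ((p3 ∨ p2) ⊕ ¬((p1 ⊕ p2) ⊕ p1)) = T, (p2 ↔ ¬(p3 ↔ p1)) = T, (((p3 ∨ p2) ⊕ ¬((p1 ⊕ p2) ⊕ p1)) ⊕ (p2 ↔ ¬(p3 ↔ p1))) = F, so the formula = T.
Row p1=T, p2=F, p3=T: ((p3 ∨ p2) ⊕ ¬((p1 ⊕ p2) ⊕ p1)) = F, (p2 ↔ ¬(p3 ↔ p1)) = T, (((p3 ∨ p2) ⊕ ¬((p1 ⊕ p2) ⊕ p1)) ⊕ (p2 ↔ ¬(p3 ↔ p1))) = T, so the formula = F.
Row p1=T, p2=T, p3=F: ((p3 ∨ p2) ⊕ ¬((p1 ⊕ p2) ⊕ p1)) = T, (p2 ↔ ¬(p3 ↔ p1)) = T, (((p3 ∨ p2) ⊕ ¬((p1 ⊕ p2) ⊕ p1)) ⊕ (p2 ↔ ¬(p3 ↔ p1))) = F, so the formula = T.
Row p1=T, p2=T, p3=T: ((p3 ∨ p2) ⊕ ¬((p1 ⊕ p2) ⊕ p1)) = T, (p2 ↔ ¬(p3 ↔ p1)) = F, (((p3 ∨ p2) ⊕ ¬((p1 ⊕ p2) ⊕ p1)) ⊕ (p2 ↔ ¬(p3 ↔ p1))) = T, so the formula = F.

T, F, T, F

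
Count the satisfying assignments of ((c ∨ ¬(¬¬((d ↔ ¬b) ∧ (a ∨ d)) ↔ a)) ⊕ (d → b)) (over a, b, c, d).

7

a  b  c  d  |  φ
F  F  F  F  |  T
F  F  F  T  |  T
F  F  T  F  |  F
F  F  T  T  |  T
F  T  F  F  |  T
F  T  F  T  |  T
F  T  T  F  |  F
F  T  T  T  |  F
T  F  F  F  |  F
T  F  F  T  |  F
T  F  T  F  |  F
T  F  T  T  |  T
T  T  F  F  |  T
T  T  F  T  |  F
T  T  T  F  |  F
T  T  T  T  |  F
The formula is true on 7 of the 16 rows.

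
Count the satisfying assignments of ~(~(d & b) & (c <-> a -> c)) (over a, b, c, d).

7

a | b | c | d || ~(~(d & b) & (c <-> (a -> c)))
T | T | T | T ||               T               
T | T | T | F ||               F               
T | T | F | T ||               T               
T | T | F | F ||               F               
T | F | T | T ||               F               
T | F | T | F ||               F               
T | F | F | T ||               F               
T | F | F | F ||               F               
F | T | T | T ||               T               
F | T | T | F ||               F               
F | T | F | T ||               T               
F | T | F | F ||               T               
F | F | T | T ||               F               
F | F | T | F ||               F               
F | F | F | T ||               T               
F | F | F | F ||               T               
The formula is true on 7 of the 16 rows.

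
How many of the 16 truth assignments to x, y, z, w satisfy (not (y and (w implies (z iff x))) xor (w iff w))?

6

x | y | z | w || (z iff x) | (w implies (z iff x)) | (w iff w) | φ
0 | 0 | 0 | 0 ||     1     |           1           |     1     | 0
0 | 0 | 0 | 1 ||     1     |           1           |     1     | 0
0 | 0 | 1 | 0 ||     0     |           1           |     1     | 0
0 | 0 | 1 | 1 ||     0     |           0           |     1     | 0
0 | 1 | 0 | 0 ||     1     |           1           |     1     | 1
0 | 1 | 0 | 1 ||     1     |           1           |     1     | 1
0 | 1 | 1 | 0 ||     0     |           1           |     1     | 1
0 | 1 | 1 | 1 ||     0     |           0           |     1     | 0
1 | 0 | 0 | 0 ||     0     |           1           |     1     | 0
1 | 0 | 0 | 1 ||     0     |           0           |     1     | 0
1 | 0 | 1 | 0 ||     1     |           1           |     1     | 0
1 | 0 | 1 | 1 ||     1     |           1           |     1     | 0
1 | 1 | 0 | 0 ||     0     |           1           |     1     | 1
1 | 1 | 0 | 1 ||     0     |           0           |     1     | 0
1 | 1 | 1 | 0 ||     1     |           1           |     1     | 1
1 | 1 | 1 | 1 ||     1     |           1           |     1     | 1
The formula is true on 6 of the 16 rows.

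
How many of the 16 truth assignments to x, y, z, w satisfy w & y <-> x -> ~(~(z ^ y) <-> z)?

4

x | y | z | w || φ
T | T | T | T || F
T | T | T | F || T
T | T | F | T || F
T | T | F | F || T
T | F | T | T || F
T | F | T | F || F
T | F | F | T || F
T | F | F | F || F
F | T | T | T || T
F | T | T | F || F
F | T | F | T || T
F | T | F | F || F
F | F | T | T || F
F | F | T | F || F
F | F | F | T || F
F | F | F | F || F
The formula is true on 4 of the 16 rows.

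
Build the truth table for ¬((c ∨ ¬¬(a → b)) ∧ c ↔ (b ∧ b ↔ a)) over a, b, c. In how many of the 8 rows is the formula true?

a | b | c | (a → b) | ¬(a → b) | ¬¬(a → b) | (c ∨ ¬¬(a → b)) | ((c ∨ ¬¬(a → b)) ∧ c) | (b ∧ b) | ((b ∧ b) ↔ a) | φ
- | - | - | ------- | -------- | --------- | --------------- | --------------------- | ------- | ------------- | -
T | T | T |    T    |    F     |     T     |        T        |           T           |    T    |       T       | F
T | T | F |    T    |    F     |     T     |        T        |           F           |    T    |       T       | T
T | F | T |    F    |    T     |     F     |        T        |           T           |    F    |       F       | T
T | F | F |    F    |    T     |     F     |        F        |           F           |    F    |       F       | F
F | T | T |    T    |    F     |     T     |        T        |           T           |    T    |       F       | T
F | T | F |    T    |    F     |     T     |        T        |           F           |    T    |       F       | F
F | F | T |    T    |    F     |     T     |        T        |           T           |    F    |       T       | F
F | F | F |    T    |    F     |     T     |        T        |           F           |    F    |       T       | T
The formula is true on 4 of the 8 rows.

4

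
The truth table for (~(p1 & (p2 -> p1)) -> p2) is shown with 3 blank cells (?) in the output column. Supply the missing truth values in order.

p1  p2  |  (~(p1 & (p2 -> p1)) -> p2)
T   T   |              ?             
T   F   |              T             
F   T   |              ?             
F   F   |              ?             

T, T, F

Row p1=T, p2=T: ~(p1 & (p2 -> p1)) = F, so (~(p1 & (p2 -> p1)) -> p2) = T.
Row p1=F, p2=T: ~(p1 & (p2 -> p1)) = T, so (~(p1 & (p2 -> p1)) -> p2) = T.
Row p1=F, p2=F: ~(p1 & (p2 -> p1)) = T, so (~(p1 & (p2 -> p1)) -> p2) = F.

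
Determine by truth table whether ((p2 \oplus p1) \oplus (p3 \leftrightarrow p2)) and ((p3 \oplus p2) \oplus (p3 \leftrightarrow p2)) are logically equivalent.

  p1     p2     p3   |    φ      ψ  
False  False  False  |   True   True
False  False   True  |  False   True
False   True  False  |   True   True
False   True   True  |  False   True
 True  False  False  |  False   True
 True  False   True  |   True   True
 True   True  False  |  False   True
 True   True   True  |   True   True
The columns differ at p1=False, p2=False, p3=True (φ=False, ψ=True), so they are not equivalent.

not equivalent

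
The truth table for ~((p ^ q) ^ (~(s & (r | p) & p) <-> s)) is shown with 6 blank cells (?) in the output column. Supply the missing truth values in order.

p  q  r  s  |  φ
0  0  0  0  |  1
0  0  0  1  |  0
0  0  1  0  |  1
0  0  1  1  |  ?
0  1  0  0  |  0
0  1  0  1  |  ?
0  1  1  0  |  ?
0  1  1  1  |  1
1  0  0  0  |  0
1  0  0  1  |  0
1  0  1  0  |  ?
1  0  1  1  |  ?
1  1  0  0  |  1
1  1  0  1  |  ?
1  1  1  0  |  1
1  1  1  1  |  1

0, 1, 0, 0, 0, 1

Row p=0, q=0, r=1, s=1: (p ^ q) = 0, (~(s & (r | p) & p) <-> s) = 1, ((p ^ q) ^ (~(s & (r | p) & p) <-> s)) = 1, so the formula = 0.
Row p=0, q=1, r=0, s=1: (p ^ q) = 1, (~(s & (r | p) & p) <-> s) = 1, ((p ^ q) ^ (~(s & (r | p) & p) <-> s)) = 0, so the formula = 1.
Row p=0, q=1, r=1, s=0: (p ^ q) = 1, (~(s & (r | p) & p) <-> s) = 0, ((p ^ q) ^ (~(s & (r | p) & p) <-> s)) = 1, so the formula = 0.
Row p=1, q=0, r=1, s=0: (p ^ q) = 1, (~(s & (r | p) & p) <-> s) = 0, ((p ^ q) ^ (~(s & (r | p) & p) <-> s)) = 1, so the formula = 0.
Row p=1, q=0, r=1, s=1: (p ^ q) = 1, (~(s & (r | p) & p) <-> s) = 0, ((p ^ q) ^ (~(s & (r | p) & p) <-> s)) = 1, so the formula = 0.
Row p=1, q=1, r=0, s=1: (p ^ q) = 0, (~(s & (r | p) & p) <-> s) = 0, ((p ^ q) ^ (~(s & (r | p) & p) <-> s)) = 0, so the formula = 1.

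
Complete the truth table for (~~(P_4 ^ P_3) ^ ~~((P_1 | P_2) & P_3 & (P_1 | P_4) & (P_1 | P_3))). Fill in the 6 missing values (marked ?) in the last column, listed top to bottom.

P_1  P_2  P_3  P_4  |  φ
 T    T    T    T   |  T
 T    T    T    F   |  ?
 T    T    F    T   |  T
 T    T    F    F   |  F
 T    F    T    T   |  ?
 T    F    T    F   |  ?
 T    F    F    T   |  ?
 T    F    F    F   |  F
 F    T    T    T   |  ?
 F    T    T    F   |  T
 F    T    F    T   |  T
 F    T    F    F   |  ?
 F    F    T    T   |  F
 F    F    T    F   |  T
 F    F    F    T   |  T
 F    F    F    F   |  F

Row P_1=T, P_2=T, P_3=T, P_4=F: ~~(P_4 ^ P_3) = T, ~~((P_1 | P_2) & P_3 & (P_1 | P_4) & (P_1 | P_3)) = T, so the formula = F.
Row P_1=T, P_2=F, P_3=T, P_4=T: ~~(P_4 ^ P_3) = F, ~~((P_1 | P_2) & P_3 & (P_1 | P_4) & (P_1 | P_3)) = T, so the formula = T.
Row P_1=T, P_2=F, P_3=T, P_4=F: ~~(P_4 ^ P_3) = T, ~~((P_1 | P_2) & P_3 & (P_1 | P_4) & (P_1 | P_3)) = T, so the formula = F.
Row P_1=T, P_2=F, P_3=F, P_4=T: ~~(P_4 ^ P_3) = T, ~~((P_1 | P_2) & P_3 & (P_1 | P_4) & (P_1 | P_3)) = F, so the formula = T.
Row P_1=F, P_2=T, P_3=T, P_4=T: ~~(P_4 ^ P_3) = F, ~~((P_1 | P_2) & P_3 & (P_1 | P_4) & (P_1 | P_3)) = T, so the formula = T.
Row P_1=F, P_2=T, P_3=F, P_4=F: ~~(P_4 ^ P_3) = F, ~~((P_1 | P_2) & P_3 & (P_1 | P_4) & (P_1 | P_3)) = F, so the formula = F.

F, T, F, T, T, F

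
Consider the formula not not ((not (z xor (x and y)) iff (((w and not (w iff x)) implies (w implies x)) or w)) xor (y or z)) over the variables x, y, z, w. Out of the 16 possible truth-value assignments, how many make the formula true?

12

x | y | z | w | (x and y) | (z xor (x and y)) | not (z xor (x and y)) | (w iff x) | not (w iff x) | (w and not (w iff x)) | (w implies x) | (y or z) | φ
- | - | - | - | --------- | ----------------- | --------------------- | --------- | ------------- | --------------------- | ------------- | -------- | -
T | T | T | T |     T     |         F         |           T           |     T     |       F       |           F           |       T       |    T     | F
T | T | T | F |     T     |         F         |           T           |     F     |       T       |           F           |       T       |    T     | F
T | T | F | T |     T     |         T         |           F           |     T     |       F       |           F           |       T       |    T     | T
T | T | F | F |     T     |         T         |           F           |     F     |       T       |           F           |       T       |    T     | T
T | F | T | T |     F     |         T         |           F           |     T     |       F       |           F           |       T       |    T     | T
T | F | T | F |     F     |         T         |           F           |     F     |       T       |           F           |       T       |    T     | T
T | F | F | T |     F     |         F         |           T           |     T     |       F       |           F           |       T       |    F     | T
T | F | F | F |     F     |         F         |           T           |     F     |       T       |           F           |       T       |    F     | T
F | T | T | T |     F     |         T         |           F           |     F     |       T       |           T           |       F       |    T     | T
F | T | T | F |     F     |         T         |           F           |     T     |       F       |           F           |       T       |    T     | T
F | T | F | T |     F     |         F         |           T           |     F     |       T       |           T           |       F       |    T     | F
F | T | F | F |     F     |         F         |           T           |     T     |       F       |           F           |       T       |    T     | F
F | F | T | T |     F     |         T         |           F           |     F     |       T       |           T           |       F       |    T     | T
F | F | T | F |     F     |         T         |           F           |     T     |       F       |           F           |       T       |    T     | T
F | F | F | T |     F     |         F         |           T           |     F     |       T       |           T           |       F       |    F     | T
F | F | F | F |     F     |         F         |           T           |     T     |       F       |           F           |       T       |    F     | T
The formula is true on 12 of the 16 rows.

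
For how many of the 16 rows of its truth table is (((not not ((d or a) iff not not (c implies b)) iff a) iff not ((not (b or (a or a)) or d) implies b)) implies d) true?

a  b  c  d  |  φ
T  T  T  T  |  T
T  T  T  F  |  T
T  T  F  T  |  T
T  T  F  F  |  T
T  F  T  T  |  T
T  F  T  F  |  F
T  F  F  T  |  T
T  F  F  F  |  T
F  T  T  T  |  T
F  T  T  F  |  T
F  T  F  T  |  T
F  T  F  F  |  T
F  F  T  T  |  T
F  F  T  F  |  T
F  F  F  T  |  T
F  F  F  F  |  F
The formula is true on 14 of the 16 rows.

14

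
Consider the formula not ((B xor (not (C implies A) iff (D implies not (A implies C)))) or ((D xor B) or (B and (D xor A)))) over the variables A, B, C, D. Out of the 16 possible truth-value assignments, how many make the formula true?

A  B  C  D  |  (C implies A)  not (C implies A)  (A implies C)  not (A implies C)  (D xor B)  (D xor A)  (B and (D xor A))  φ
0  0  0  0  |        1                0                1                0              0          0              0          1
0  0  0  1  |        1                0                1                0              1          1              0          0
0  0  1  0  |        0                1                1                0              0          0              0          0
0  0  1  1  |        0                1                1                0              1          1              0          0
0  1  0  0  |        1                0                1                0              1          0              0          0
0  1  0  1  |        1                0                1                0              0          1              1          0
0  1  1  0  |        0                1                1                0              1          0              0          0
0  1  1  1  |        0                1                1                0              0          1              1          0
1  0  0  0  |        1                0                0                1              0          1              0          1
1  0  0  1  |        1                0                0                1              1          0              0          0
1  0  1  0  |        1                0                1                0              0          1              0          1
1  0  1  1  |        1                0                1                0              1          0              0          0
1  1  0  0  |        1                0                0                1              1          1              1          0
1  1  0  1  |        1                0                0                1              0          0              0          0
1  1  1  0  |        1                0                1                0              1          1              1          0
1  1  1  1  |        1                0                1                0              0          0              0          1
The formula is true on 4 of the 16 rows.

4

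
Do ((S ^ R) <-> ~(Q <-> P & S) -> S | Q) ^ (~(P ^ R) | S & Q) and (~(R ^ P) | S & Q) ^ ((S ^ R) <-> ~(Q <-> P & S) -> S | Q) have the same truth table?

P | Q | R | S || φ | ψ
0 | 0 | 0 | 0 || 1 | 1
0 | 0 | 0 | 1 || 0 | 0
0 | 0 | 1 | 0 || 1 | 1
0 | 0 | 1 | 1 || 0 | 0
0 | 1 | 0 | 0 || 1 | 1
0 | 1 | 0 | 1 || 0 | 0
0 | 1 | 1 | 0 || 1 | 1
0 | 1 | 1 | 1 || 1 | 1
1 | 0 | 0 | 0 || 0 | 0
1 | 0 | 0 | 1 || 1 | 1
1 | 0 | 1 | 0 || 0 | 0
1 | 0 | 1 | 1 || 1 | 1
1 | 1 | 0 | 0 || 0 | 0
1 | 1 | 0 | 1 || 0 | 0
1 | 1 | 1 | 0 || 0 | 0
1 | 1 | 1 | 1 || 1 | 1
The columns for φ and ψ agree on every row, so they are logically equivalent.

equivalent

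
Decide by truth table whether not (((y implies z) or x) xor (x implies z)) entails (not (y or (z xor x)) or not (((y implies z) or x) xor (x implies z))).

x | y | z | φ | ψ
- | - | - | - | -
0 | 0 | 0 | 1 | 1
0 | 0 | 1 | 1 | 1
0 | 1 | 0 | 0 | 0
0 | 1 | 1 | 1 | 1
1 | 0 | 0 | 0 | 0
1 | 0 | 1 | 1 | 1
1 | 1 | 0 | 0 | 0
1 | 1 | 1 | 1 | 1
In every row where φ is true, ψ is also true, so φ ⊨ ψ.

yes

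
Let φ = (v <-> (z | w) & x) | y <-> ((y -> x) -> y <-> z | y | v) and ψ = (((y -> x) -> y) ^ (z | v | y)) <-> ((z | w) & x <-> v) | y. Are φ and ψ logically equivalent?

not equivalent

  x   |   y   |   z   |   w   |   v   |   φ   |   ψ  
----- | ----- | ----- | ----- | ----- | ----- | -----
False | False | False | False | False |  True | False
False | False | False | False |  True |  True | False
False | False | False |  True | False |  True | False
False | False | False |  True |  True |  True | False
False | False |  True | False | False | False |  True
False | False |  True | False |  True |  True | False
False | False |  True |  True | False | False |  True
False | False |  True |  True |  True |  True | False
False |  True | False | False | False |  True | False
False |  True | False | False |  True |  True | False
False |  True | False |  True | False |  True | False
False |  True | False |  True |  True |  True | False
False |  True |  True | False | False |  True | False
False |  True |  True | False |  True |  True | False
False |  True |  True |  True | False |  True | False
False |  True |  True |  True |  True |  True | False
 True | False | False | False | False |  True | False
 True | False | False | False |  True |  True | False
 True | False | False |  True | False | False |  True
 True | False | False |  True |  True | False |  True
 True | False |  True | False | False |  True | False
 True | False |  True | False |  True | False |  True
 True | False |  True |  True | False |  True | False
 True | False |  True |  True |  True | False |  True
 True |  True | False | False | False |  True | False
 True |  True | False | False |  True |  True | False
 True |  True | False |  True | False |  True | False
 True |  True | False |  True |  True |  True | False
 True |  True |  True | False | False |  True | False
 True |  True |  True | False |  True |  True | False
 True |  True |  True |  True | False |  True | False
 True |  True |  True |  True |  True |  True | False
The columns differ at x=False, y=False, z=False, w=False, v=False (φ=True, ψ=False), so they are not equivalent.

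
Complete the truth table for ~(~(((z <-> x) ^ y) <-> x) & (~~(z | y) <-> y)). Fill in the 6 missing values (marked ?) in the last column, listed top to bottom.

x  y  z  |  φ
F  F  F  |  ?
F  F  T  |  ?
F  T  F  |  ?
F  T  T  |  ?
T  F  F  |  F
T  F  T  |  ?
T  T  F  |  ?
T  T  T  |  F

Row x=F, y=F, z=F: ~(((z <-> x) ^ y) <-> x) = T, (~~(z | y) <-> y) = T, (~(((z <-> x) ^ y) <-> x) & (~~(z | y) <-> y)) = T, so the formula = F.
Row x=F, y=F, z=T: ~(((z <-> x) ^ y) <-> x) = F, (~~(z | y) <-> y) = F, (~(((z <-> x) ^ y) <-> x) & (~~(z | y) <-> y)) = F, so the formula = T.
Row x=F, y=T, z=F: ~(((z <-> x) ^ y) <-> x) = F, (~~(z | y) <-> y) = T, (~(((z <-> x) ^ y) <-> x) & (~~(z | y) <-> y)) = F, so the formula = T.
Row x=F, y=T, z=T: ~(((z <-> x) ^ y) <-> x) = T, (~~(z | y) <-> y) = T, (~(((z <-> x) ^ y) <-> x) & (~~(z | y) <-> y)) = T, so the formula = F.
Row x=T, y=F, z=T: ~(((z <-> x) ^ y) <-> x) = F, (~~(z | y) <-> y) = F, (~(((z <-> x) ^ y) <-> x) & (~~(z | y) <-> y)) = F, so the formula = T.
Row x=T, y=T, z=F: ~(((z <-> x) ^ y) <-> x) = F, (~~(z | y) <-> y) = T, (~(((z <-> x) ^ y) <-> x) & (~~(z | y) <-> y)) = F, so the formula = T.

F, T, T, F, T, T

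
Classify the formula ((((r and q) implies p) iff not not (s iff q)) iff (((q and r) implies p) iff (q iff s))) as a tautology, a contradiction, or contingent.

tautology

  p   |   q   |   r   |   s   |   φ  
----- | ----- | ----- | ----- | -----
 True |  True |  True |  True |  True
 True |  True |  True | False |  True
 True |  True | False |  True |  True
 True |  True | False | False |  True
 True | False |  True |  True |  True
 True | False |  True | False |  True
 True | False | False |  True |  True
 True | False | False | False |  True
False |  True |  True |  True |  True
False |  True |  True | False |  True
False |  True | False |  True |  True
False |  True | False | False |  True
False | False |  True |  True |  True
False | False |  True | False |  True
False | False | False |  True |  True
False | False | False | False |  True
Every row is True, so the formula is a tautology.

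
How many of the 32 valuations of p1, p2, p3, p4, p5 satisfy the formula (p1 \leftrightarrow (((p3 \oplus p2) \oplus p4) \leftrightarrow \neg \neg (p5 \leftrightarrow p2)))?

16

  p1  |   p2  |   p3  |   p4  |   p5  |   φ  
----- | ----- | ----- | ----- | ----- | -----
 True |  True |  True |  True |  True |  True
 True |  True |  True |  True | False | False
 True |  True |  True | False |  True | False
 True |  True |  True | False | False |  True
 True |  True | False |  True |  True | False
 True |  True | False |  True | False |  True
 True |  True | False | False |  True |  True
 True |  True | False | False | False | False
 True | False |  True |  True |  True |  True
 True | False |  True |  True | False | False
 True | False |  True | False |  True | False
 True | False |  True | False | False |  True
 True | False | False |  True |  True | False
 True | False | False |  True | False |  True
 True | False | False | False |  True |  True
 True | False | False | False | False | False
False |  True |  True |  True |  True | False
False |  True |  True |  True | False |  True
False |  True |  True | False |  True |  True
False |  True |  True | False | False | False
False |  True | False |  True |  True |  True
False |  True | False |  True | False | False
False |  True | False | False |  True | False
False |  True | False | False | False |  True
False | False |  True |  True |  True | False
False | False |  True |  True | False |  True
False | False |  True | False |  True |  True
False | False |  True | False | False | False
False | False | False |  True |  True |  True
False | False | False |  True | False | False
False | False | False | False |  True | False
False | False | False | False | False |  True
The formula is true on 16 of the 32 rows.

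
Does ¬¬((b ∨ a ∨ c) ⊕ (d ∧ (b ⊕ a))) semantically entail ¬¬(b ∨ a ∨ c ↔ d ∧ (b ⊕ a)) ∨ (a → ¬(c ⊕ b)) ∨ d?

  a   |   b   |   c   |   d   ||   φ   |   ψ  
False | False | False | False || False |  True
False | False | False |  True || False |  True
False | False |  True | False ||  True |  True
False | False |  True |  True ||  True |  True
False |  True | False | False ||  True |  True
False |  True | False |  True || False |  True
False |  True |  True | False ||  True |  True
False |  True |  True |  True || False |  True
 True | False | False | False ||  True |  True
 True | False | False |  True || False |  True
 True | False |  True | False ||  True | False
 True | False |  True |  True || False |  True
 True |  True | False | False ||  True | False
 True |  True | False |  True ||  True |  True
 True |  True |  True | False ||  True |  True
 True |  True |  True |  True ||  True |  True
At a=True, b=False, c=True, d=False we have φ true but ψ false, so φ does not entail ψ.

no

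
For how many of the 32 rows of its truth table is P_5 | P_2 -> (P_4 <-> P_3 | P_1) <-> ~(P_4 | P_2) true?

14

P_1 | P_2 | P_3 | P_4 | P_5 || φ
 T  |  T  |  T  |  T  |  T  || F
 T  |  T  |  T  |  T  |  F  || F
 T  |  T  |  T  |  F  |  T  || T
 T  |  T  |  T  |  F  |  F  || T
 T  |  T  |  F  |  T  |  T  || F
 T  |  T  |  F  |  T  |  F  || F
 T  |  T  |  F  |  F  |  T  || T
 T  |  T  |  F  |  F  |  F  || T
 T  |  F  |  T  |  T  |  T  || F
 T  |  F  |  T  |  T  |  F  || F
 T  |  F  |  T  |  F  |  T  || F
 T  |  F  |  T  |  F  |  F  || T
 T  |  F  |  F  |  T  |  T  || F
 T  |  F  |  F  |  T  |  F  || F
 T  |  F  |  F  |  F  |  T  || F
 T  |  F  |  F  |  F  |  F  || T
 F  |  T  |  T  |  T  |  T  || F
 F  |  T  |  T  |  T  |  F  || F
 F  |  T  |  T  |  F  |  T  || T
 F  |  T  |  T  |  F  |  F  || T
 F  |  T  |  F  |  T  |  T  || T
 F  |  T  |  F  |  T  |  F  || T
 F  |  T  |  F  |  F  |  T  || F
 F  |  T  |  F  |  F  |  F  || F
 F  |  F  |  T  |  T  |  T  || F
 F  |  F  |  T  |  T  |  F  || F
 F  |  F  |  T  |  F  |  T  || F
 F  |  F  |  T  |  F  |  F  || T
 F  |  F  |  F  |  T  |  T  || T
 F  |  F  |  F  |  T  |  F  || F
 F  |  F  |  F  |  F  |  T  || T
 F  |  F  |  F  |  F  |  F  || T
The formula is true on 14 of the 32 rows.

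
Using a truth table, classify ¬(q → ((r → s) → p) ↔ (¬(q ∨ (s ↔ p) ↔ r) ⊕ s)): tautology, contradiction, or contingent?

contingent

p | q | r | s | φ
- | - | - | - | -
F | F | F | F | F
F | F | F | T | F
F | F | T | F | T
F | F | T | T | T
F | T | F | F | T
F | T | F | T | F
F | T | T | F | T
F | T | T | T | T
T | F | F | F | T
T | F | F | T | T
T | F | T | F | F
T | F | T | T | F
T | T | F | F | F
T | T | F | T | T
T | T | T | F | T
T | T | T | T | F
9 of 16 rows are T, so the formula is contingent.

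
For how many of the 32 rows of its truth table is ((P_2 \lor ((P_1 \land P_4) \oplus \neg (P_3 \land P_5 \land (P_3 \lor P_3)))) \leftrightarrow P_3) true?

14

P_1  P_2  P_3  P_4  P_5  |  φ
 F    F    F    F    F   |  F
 F    F    F    F    T   |  F
 F    F    F    T    F   |  F
 F    F    F    T    T   |  F
 F    F    T    F    F   |  T
 F    F    T    F    T   |  F
 F    F    T    T    F   |  T
 F    F    T    T    T   |  F
 F    T    F    F    F   |  F
 F    T    F    F    T   |  F
 F    T    F    T    F   |  F
 F    T    F    T    T   |  F
 F    T    T    F    F   |  T
 F    T    T    F    T   |  T
 F    T    T    T    F   |  T
 F    T    T    T    T   |  T
 T    F    F    F    F   |  F
 T    F    F    F    T   |  F
 T    F    F    T    F   |  T
 T    F    F    T    T   |  T
 T    F    T    F    F   |  T
 T    F    T    F    T   |  F
 T    F    T    T    F   |  F
 T    F    T    T    T   |  T
 T    T    F    F    F   |  F
 T    T    F    F    T   |  F
 T    T    F    T    F   |  F
 T    T    F    T    T   |  F
 T    T    T    F    F   |  T
 T    T    T    F    T   |  T
 T    T    T    T    F   |  T
 T    T    T    T    T   |  T
The formula is true on 14 of the 32 rows.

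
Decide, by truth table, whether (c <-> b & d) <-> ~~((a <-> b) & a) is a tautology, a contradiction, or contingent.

a  b  c  d  |  (b & d)  (c <-> (b & d))  (a <-> b)  ((a <-> b) & a)  ~((a <-> b) & a)  ~~((a <-> b) & a)  φ
T  T  T  T  |     T            T             T             T                F                  T          T
T  T  T  F  |     F            F             T             T                F                  T          F
T  T  F  T  |     T            F             T             T                F                  T          F
T  T  F  F  |     F            T             T             T                F                  T          T
T  F  T  T  |     F            F             F             F                T                  F          T
T  F  T  F  |     F            F             F             F                T                  F          T
T  F  F  T  |     F            T             F             F                T                  F          F
T  F  F  F  |     F            T             F             F                T                  F          F
F  T  T  T  |     T            T             F             F                T                  F          F
F  T  T  F  |     F            F             F             F                T                  F          T
F  T  F  T  |     T            F             F             F                T                  F          T
F  T  F  F  |     F            T             F             F                T                  F          F
F  F  T  T  |     F            F             T             F                T                  F          T
F  F  T  F  |     F            F             T             F                T                  F          T
F  F  F  T  |     F            T             T             F                T                  F          F
F  F  F  F  |     F            T             T             F                T                  F          F
8 of 16 rows are T, so the formula is contingent.

contingent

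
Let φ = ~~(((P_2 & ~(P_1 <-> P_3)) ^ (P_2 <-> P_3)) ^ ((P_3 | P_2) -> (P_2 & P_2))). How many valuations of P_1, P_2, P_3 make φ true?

2

P_1  P_2  P_3  |  φ
 F    F    F   |  F
 F    F    T   |  F
 F    T    F   |  T
 F    T    T   |  T
 T    F    F   |  F
 T    F    T   |  F
 T    T    F   |  F
 T    T    T   |  F
The formula is true on 2 of the 8 rows.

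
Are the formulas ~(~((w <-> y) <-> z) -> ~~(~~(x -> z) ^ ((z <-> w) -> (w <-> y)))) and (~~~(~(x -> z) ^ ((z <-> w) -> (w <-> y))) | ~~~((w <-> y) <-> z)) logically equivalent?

x | y | z | w | φ | ψ
- | - | - | - | - | -
0 | 0 | 0 | 0 | 1 | 1
0 | 0 | 0 | 1 | 0 | 0
0 | 0 | 1 | 0 | 0 | 0
0 | 0 | 1 | 1 | 0 | 1
0 | 1 | 0 | 0 | 0 | 1
0 | 1 | 0 | 1 | 1 | 1
0 | 1 | 1 | 0 | 1 | 1
0 | 1 | 1 | 1 | 0 | 0
1 | 0 | 0 | 0 | 0 | 1
1 | 0 | 0 | 1 | 0 | 1
1 | 0 | 1 | 0 | 0 | 0
1 | 0 | 1 | 1 | 0 | 1
1 | 1 | 0 | 0 | 0 | 0
1 | 1 | 0 | 1 | 0 | 1
1 | 1 | 1 | 0 | 1 | 1
1 | 1 | 1 | 1 | 0 | 0
The columns differ at x=0, y=0, z=1, w=1 (φ=0, ψ=1), so they are not equivalent.

not equivalent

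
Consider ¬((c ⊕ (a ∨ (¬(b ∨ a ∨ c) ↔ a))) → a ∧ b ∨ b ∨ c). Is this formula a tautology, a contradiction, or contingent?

contingent

a  b  c  |  (b ∨ a ∨ c)  ¬(b ∨ a ∨ c)  (¬(b ∨ a ∨ c) ↔ a)  (a ∨ (¬(b ∨ a ∨ c) ↔ a))  (a ∧ b)  (b ∨ c)  ((a ∧ b) ∨ (b ∨ c))  φ
1  1  1  |       1            0                0                      1                 1        1              1           0
1  1  0  |       1            0                0                      1                 1        1              1           0
1  0  1  |       1            0                0                      1                 0        1              1           0
1  0  0  |       1            0                0                      1                 0        0              0           1
0  1  1  |       1            0                1                      1                 0        1              1           0
0  1  0  |       1            0                1                      1                 0        1              1           0
0  0  1  |       1            0                1                      1                 0        1              1           0
0  0  0  |       0            1                0                      0                 0        0              0           0
1 of 8 rows are 1, so the formula is contingent.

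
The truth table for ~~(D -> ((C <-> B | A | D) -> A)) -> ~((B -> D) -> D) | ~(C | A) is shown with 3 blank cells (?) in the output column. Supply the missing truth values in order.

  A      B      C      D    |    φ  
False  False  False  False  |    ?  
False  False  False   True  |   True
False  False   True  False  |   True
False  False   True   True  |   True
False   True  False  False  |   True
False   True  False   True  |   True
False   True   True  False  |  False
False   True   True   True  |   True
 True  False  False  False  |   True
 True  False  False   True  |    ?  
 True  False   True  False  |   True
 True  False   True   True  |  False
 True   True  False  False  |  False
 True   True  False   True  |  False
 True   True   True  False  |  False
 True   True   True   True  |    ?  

True, False, False

Row A=False, B=False, C=False, D=False: ~~(D -> ((C <-> B | A | D) -> A)) = True, (~((B -> D) -> D) | ~(C | A)) = True, so the formula = True.
Row A=True, B=False, C=False, D=True: ~~(D -> ((C <-> B | A | D) -> A)) = True, (~((B -> D) -> D) | ~(C | A)) = False, so the formula = False.
Row A=True, B=True, C=True, D=True: ~~(D -> ((C <-> B | A | D) -> A)) = True, (~((B -> D) -> D) | ~(C | A)) = False, so the formula = False.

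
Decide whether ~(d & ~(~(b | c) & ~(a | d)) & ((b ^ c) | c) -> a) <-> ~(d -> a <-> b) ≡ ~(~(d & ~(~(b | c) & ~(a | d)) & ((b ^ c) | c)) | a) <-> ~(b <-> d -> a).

a | b | c | d | φ | ψ
- | - | - | - | - | -
F | F | F | F | F | F
F | F | F | T | T | T
F | F | T | F | F | F
F | F | T | T | F | F
F | T | F | F | T | T
F | T | F | T | T | T
F | T | T | F | T | T
F | T | T | T | T | T
T | F | F | F | F | F
T | F | F | T | F | F
T | F | T | F | F | F
T | F | T | T | F | F
T | T | F | F | T | T
T | T | F | T | T | T
T | T | T | F | T | T
T | T | T | T | T | T
The columns for φ and ψ agree on every row, so they are logically equivalent.

equivalent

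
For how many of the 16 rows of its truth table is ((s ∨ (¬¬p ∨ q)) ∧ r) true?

7

p  q  r  s  |  ¬p  ¬¬p  (¬¬p ∨ q)  (s ∨ (¬¬p ∨ q))  ((s ∨ (¬¬p ∨ q)) ∧ r)
F  F  F  F  |  T    F       F             F                   F          
F  F  F  T  |  T    F       F             T                   F          
F  F  T  F  |  T    F       F             F                   F          
F  F  T  T  |  T    F       F             T                   T          
F  T  F  F  |  T    F       T             T                   F          
F  T  F  T  |  T    F       T             T                   F          
F  T  T  F  |  T    F       T             T                   T          
F  T  T  T  |  T    F       T             T                   T          
T  F  F  F  |  F    T       T             T                   F          
T  F  F  T  |  F    T       T             T                   F          
T  F  T  F  |  F    T       T             T                   T          
T  F  T  T  |  F    T       T             T                   T          
T  T  F  F  |  F    T       T             T                   F          
T  T  F  T  |  F    T       T             T                   F          
T  T  T  F  |  F    T       T             T                   T          
T  T  T  T  |  F    T       T             T                   T          
The formula is true on 7 of the 16 rows.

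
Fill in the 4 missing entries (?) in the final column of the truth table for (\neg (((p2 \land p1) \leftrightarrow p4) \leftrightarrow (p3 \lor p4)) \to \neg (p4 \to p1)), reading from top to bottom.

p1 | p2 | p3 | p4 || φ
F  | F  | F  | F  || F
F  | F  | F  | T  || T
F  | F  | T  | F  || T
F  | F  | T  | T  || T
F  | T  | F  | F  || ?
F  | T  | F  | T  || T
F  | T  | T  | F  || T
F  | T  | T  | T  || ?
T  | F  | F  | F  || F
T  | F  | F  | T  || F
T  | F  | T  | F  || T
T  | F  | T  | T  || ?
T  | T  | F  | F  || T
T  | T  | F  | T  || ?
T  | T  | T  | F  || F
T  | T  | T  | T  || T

Row p1=F, p2=T, p3=F, p4=F: \neg (((p2 \land p1) \leftrightarrow p4) \leftrightarrow (p3 \lor p4)) = T, \neg (p4 \to p1) = F, so the formula = F.
Row p1=F, p2=T, p3=T, p4=T: \neg (((p2 \land p1) \leftrightarrow p4) \leftrightarrow (p3 \lor p4)) = T, \neg (p4 \to p1) = T, so the formula = T.
Row p1=T, p2=F, p3=T, p4=T: \neg (((p2 \land p1) \leftrightarrow p4) \leftrightarrow (p3 \lor p4)) = T, \neg (p4 \to p1) = F, so the formula = F.
Row p1=T, p2=T, p3=F, p4=T: \neg (((p2 \land p1) \leftrightarrow p4) \leftrightarrow (p3 \lor p4)) = F, \neg (p4 \to p1) = F, so the formula = T.

F, T, F, T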